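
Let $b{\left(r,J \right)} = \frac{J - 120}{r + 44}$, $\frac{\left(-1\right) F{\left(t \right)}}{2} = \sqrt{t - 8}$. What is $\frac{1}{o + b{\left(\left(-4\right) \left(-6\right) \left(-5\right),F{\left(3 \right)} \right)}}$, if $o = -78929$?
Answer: $- \frac{113971196}{8995452574569} - \frac{38 i \sqrt{5}}{8995452574569} \approx -1.267 \cdot 10^{-5} - 9.4459 \cdot 10^{-12} i$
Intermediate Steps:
$F{\left(t \right)} = - 2 \sqrt{-8 + t}$ ($F{\left(t \right)} = - 2 \sqrt{t - 8} = - 2 \sqrt{-8 + t}$)
$b{\left(r,J \right)} = \frac{-120 + J}{44 + r}$
$\frac{1}{o + b{\left(\left(-4\right) \left(-6\right) \left(-5\right),F{\left(3 \right)} \right)}} = \frac{1}{-78929 + \frac{-120 - 2 \sqrt{-8 + 3}}{44 + \left(-4\right) \left(-6\right) \left(-5\right)}} = \frac{1}{-78929 + \frac{-120 - 2 \sqrt{-5}}{44 + 24 \left(-5\right)}} = \frac{1}{-78929 + \frac{-120 - 2 i \sqrt{5}}{44 - 120}} = \frac{1}{-78929 + \frac{-120 - 2 i \sqrt{5}}{-76}} = \frac{1}{-78929 - \frac{-120 - 2 i \sqrt{5}}{76}} = \frac{1}{-78929 + \left(\frac{30}{19} + \frac{i \sqrt{5}}{38}\right)} = \frac{1}{- \frac{1499621}{19} + \frac{i \sqrt{5}}{38}}$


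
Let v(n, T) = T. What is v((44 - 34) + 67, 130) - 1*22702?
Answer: -22572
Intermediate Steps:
v((44 - 34) + 67, 130) - 1*22702 = 130 - 1*22702 = 130 - 22702 = -22572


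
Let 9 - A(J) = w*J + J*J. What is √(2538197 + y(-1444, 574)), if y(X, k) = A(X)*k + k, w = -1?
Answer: I*√1195152983 ≈ 34571.0*I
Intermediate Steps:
A(J) = 9 + J - J² (A(J) = 9 - (-J + J*J) = 9 - (-J + J²) = 9 - (J² - J) = 9 + (J - J²) = 9 + J - J²)
y(X, k) = k + k*(9 + X - X²) (y(X, k) = (9 + X - X²)*k + k = k*(9 + X - X²) + k = k + k*(9 + X - X²))
√(2538197 + y(-1444, 574)) = √(2538197 + 574*(10 - 1444 - 1*(-1444)²)) = √(2538197 + 574*(10 - 1444 - 1*2085136)) = √(2538197 + 574*(10 - 1444 - 2085136)) = √(2538197 + 574*(-2086570)) = √(2538197 - 1197691180) = √(-1195152983) = I*√1195152983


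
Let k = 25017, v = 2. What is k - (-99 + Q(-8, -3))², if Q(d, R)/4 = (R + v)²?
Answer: 15992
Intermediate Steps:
Q(d, R) = 4*(2 + R)² (Q(d, R) = 4*(R + 2)² = 4*(2 + R)²)
k - (-99 + Q(-8, -3))² = 25017 - (-99 + 4*(2 - 3)²)² = 25017 - (-99 + 4*(-1)²)² = 25017 - (-99 + 4*1)² = 25017 - (-99 + 4)² = 25017 - 1*(-95)² = 25017 - 1*9025 = 25017 - 9025 = 15992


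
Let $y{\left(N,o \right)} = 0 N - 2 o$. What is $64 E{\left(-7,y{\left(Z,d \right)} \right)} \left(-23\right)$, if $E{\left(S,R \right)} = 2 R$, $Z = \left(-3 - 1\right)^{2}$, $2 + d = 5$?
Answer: $17664$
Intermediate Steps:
$d = 3$ ($d = -2 + 5 = 3$)
$Z = 16$ ($Z = \left(-4\right)^{2} = 16$)
$y{\left(N,o \right)} = - 2 o$ ($y{\left(N,o \right)} = 0 - 2 o = - 2 o$)
$64 E{\left(-7,y{\left(Z,d \right)} \right)} \left(-23\right) = 64 \cdot 2 \left(\left(-2\right) 3\right) \left(-23\right) = 64 \cdot 2 \left(-6\right) \left(-23\right) = 64 \left(-12\right) \left(-23\right) = \left(-768\right) \left(-23\right) = 17664$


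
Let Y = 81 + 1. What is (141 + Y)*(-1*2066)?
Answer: -460718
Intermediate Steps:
Y = 82
(141 + Y)*(-1*2066) = (141 + 82)*(-1*2066) = 223*(-2066) = -460718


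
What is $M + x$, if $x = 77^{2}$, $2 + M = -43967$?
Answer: $-38040$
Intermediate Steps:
$M = -43969$ ($M = -2 - 43967 = -43969$)
$x = 5929$
$M + x = -43969 + 5929 = -38040$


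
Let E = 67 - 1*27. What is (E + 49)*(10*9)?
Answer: 8010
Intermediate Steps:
E = 40 (E = 67 - 27 = 40)
(E + 49)*(10*9) = (40 + 49)*(10*9) = 89*90 = 8010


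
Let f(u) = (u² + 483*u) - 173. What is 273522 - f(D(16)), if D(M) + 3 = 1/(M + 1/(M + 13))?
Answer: 59484632189/216225 ≈ 2.7511e+5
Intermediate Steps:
D(M) = -3 + 1/(M + 1/(13 + M)) (D(M) = -3 + 1/(M + 1/(M + 13)) = -3 + 1/(M + 1/(13 + M)))
f(u) = -173 + u² + 483*u
273522 - f(D(16)) = 273522 - (-173 + ((10 - 38*16 - 3*16²)/(1 + 16² + 13*16))² + 483*((10 - 38*16 - 3*16²)/(1 + 16² + 13*16))) = 273522 - (-173 + ((10 - 608 - 3*256)/(1 + 256 + 208))² + 483*((10 - 608 - 3*256)/(1 + 256 + 208))) = 273522 - (-173 + ((10 - 608 - 768)/465)² + 483*((10 - 608 - 768)/465)) = 273522 - (-173 + ((1/465)*(-1366))² + 483*((1/465)*(-1366))) = 273522 - (-173 + (-1366/465)² + 483*(-1366/465)) = 273522 - (-173 + 1865956/216225 - 219926/155) = 273522 - 1*(-342337739/216225) = 273522 + 342337739/216225 = 59484632189/216225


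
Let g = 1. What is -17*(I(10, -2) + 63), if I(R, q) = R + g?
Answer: -1258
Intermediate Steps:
I(R, q) = 1 + R (I(R, q) = R + 1 = 1 + R)
-17*(I(10, -2) + 63) = -17*((1 + 10) + 63) = -17*(11 + 63) = -17*74 = -1258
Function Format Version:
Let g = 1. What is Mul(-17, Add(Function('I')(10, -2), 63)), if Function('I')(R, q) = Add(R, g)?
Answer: -1258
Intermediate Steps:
Function('I')(R, q) = Add(1, R) (Function('I')(R, q) = Add(R, 1) = Add(1, R))
Mul(-17, Add(Function('I')(10, -2), 63)) = Mul(-17, Add(Add(1, 10), 63)) = Mul(-17, Add(11, 63)) = Mul(-17, 74) = -1258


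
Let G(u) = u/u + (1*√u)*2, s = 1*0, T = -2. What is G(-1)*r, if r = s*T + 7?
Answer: 7 + 14*I ≈ 7.0 + 14.0*I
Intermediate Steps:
s = 0
r = 7 (r = 0*(-2) + 7 = 0 + 7 = 7)
G(u) = 1 + 2*√u (G(u) = 1 + √u*2 = 1 + 2*√u)
G(-1)*r = (1 + 2*√(-1))*7 = (1 + 2*I)*7 = 7 + 14*I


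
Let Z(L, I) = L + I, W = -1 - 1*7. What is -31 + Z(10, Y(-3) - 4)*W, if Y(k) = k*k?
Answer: -151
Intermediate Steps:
Y(k) = k²
W = -8 (W = -1 - 7 = -8)
Z(L, I) = I + L
-31 + Z(10, Y(-3) - 4)*W = -31 + (((-3)² - 4) + 10)*(-8) = -31 + ((9 - 4) + 10)*(-8) = -31 + (5 + 10)*(-8) = -31 + 15*(-8) = -31 - 120 = -151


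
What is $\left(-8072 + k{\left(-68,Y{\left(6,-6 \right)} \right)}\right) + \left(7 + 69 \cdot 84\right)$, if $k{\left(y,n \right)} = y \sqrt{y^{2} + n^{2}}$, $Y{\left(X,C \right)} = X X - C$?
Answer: $-2269 - 136 \sqrt{1597} \approx -7703.9$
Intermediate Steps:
$Y{\left(X,C \right)} = X^{2} - C$
$k{\left(y,n \right)} = y \sqrt{n^{2} + y^{2}}$
$\left(-8072 + k{\left(-68,Y{\left(6,-6 \right)} \right)}\right) + \left(7 + 69 \cdot 84\right) = \left(-8072 - 68 \sqrt{\left(6^{2} - -6\right)^{2} + \left(-68\right)^{2}}\right) + \left(7 + 69 \cdot 84\right) = \left(-8072 - 68 \sqrt{\left(36 + 6\right)^{2} + 4624}\right) + \left(7 + 5796\right) = \left(-8072 - 68 \sqrt{42^{2} + 4624}\right) + 5803 = \left(-8072 - 68 \sqrt{1764 + 4624}\right) + 5803 = \left(-8072 - 68 \sqrt{6388}\right) + 5803 = \left(-8072 - 68 \cdot 2 \sqrt{1597}\right) + 5803 = \left(-8072 - 136 \sqrt{1597}\right) + 5803 = -2269 - 136 \sqrt{1597}$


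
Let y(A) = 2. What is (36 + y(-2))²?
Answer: 1444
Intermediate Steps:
(36 + y(-2))² = (36 + 2)² = 38² = 1444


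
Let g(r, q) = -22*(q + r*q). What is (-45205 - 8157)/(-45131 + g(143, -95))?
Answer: -53362/255829 ≈ -0.20858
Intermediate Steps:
g(r, q) = -22*q - 22*q*r (g(r, q) = -22*(q + q*r) = -22*q - 22*q*r)
(-45205 - 8157)/(-45131 + g(143, -95)) = (-45205 - 8157)/(-45131 - 22*(-95)*(1 + 143)) = -53362/(-45131 - 22*(-95)*144) = -53362/(-45131 + 300960) = -53362/255829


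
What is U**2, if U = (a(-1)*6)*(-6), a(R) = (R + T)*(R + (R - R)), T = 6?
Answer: 32400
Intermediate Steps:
a(R) = R*(6 + R) (a(R) = (R + 6)*(R + (R - R)) = (6 + R)*(R + 0) = (6 + R)*R = R*(6 + R))
U = 180 (U = (-(6 - 1)*6)*(-6) = (-1*5*6)*(-6) = -5*6*(-6) = -30*(-6) = 180)
U**2 = 180**2 = 32400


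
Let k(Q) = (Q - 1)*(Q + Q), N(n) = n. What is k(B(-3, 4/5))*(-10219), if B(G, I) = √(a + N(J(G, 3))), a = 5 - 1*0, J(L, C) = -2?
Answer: -61314 + 20438*√3 ≈ -25914.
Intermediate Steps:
a = 5 (a = 5 + 0 = 5)
B(G, I) = √3 (B(G, I) = √(5 - 2) = √3)
k(Q) = 2*Q*(-1 + Q) (k(Q) = (-1 + Q)*(2*Q) = 2*Q*(-1 + Q))
k(B(-3, 4/5))*(-10219) = (2*√3*(-1 + √3))*(-10219) = -20438*√3*(-1 + √3)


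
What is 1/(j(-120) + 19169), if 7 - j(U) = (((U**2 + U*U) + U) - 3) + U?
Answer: -1/9381 ≈ -0.00010660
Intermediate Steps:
j(U) = 10 - 2*U - 2*U**2 (j(U) = 7 - ((((U**2 + U*U) + U) - 3) + U) = 7 - ((((U**2 + U**2) + U) - 3) + U) = 7 - (((2*U**2 + U) - 3) + U) = 7 - (((U + 2*U**2) - 3) + U) = 7 - ((-3 + U + 2*U**2) + U) = 7 - (-3 + 2*U + 2*U**2) = 7 + (3 - 2*U - 2*U**2) = 10 - 2*U - 2*U**2)
1/(j(-120) + 19169) = 1/((10 - 2*(-120) - 2*(-120)**2) + 19169) = 1/((10 + 240 - 2*14400) + 19169) = 1/((10 + 240 - 28800) + 19169) = 1/(-28550 + 19169) = 1/(-9381) = -1/9381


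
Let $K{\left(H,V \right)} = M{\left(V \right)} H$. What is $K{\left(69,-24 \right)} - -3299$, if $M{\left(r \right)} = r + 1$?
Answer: $1712$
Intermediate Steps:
$M{\left(r \right)} = 1 + r$
$K{\left(H,V \right)} = H \left(1 + V\right)$ ($K{\left(H,V \right)} = \left(1 + V\right) H = H \left(1 + V\right)$)
$K{\left(69,-24 \right)} - -3299 = 69 \left(1 - 24\right) - -3299 = 69 \left(-23\right) + 3299 = -1587 + 3299 = 1712$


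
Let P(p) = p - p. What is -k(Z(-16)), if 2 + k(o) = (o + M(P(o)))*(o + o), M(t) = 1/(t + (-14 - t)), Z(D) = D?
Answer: -3586/7 ≈ -512.29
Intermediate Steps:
P(p) = 0
M(t) = -1/14 (M(t) = 1/(-14) = -1/14)
k(o) = -2 + 2*o*(-1/14 + o) (k(o) = -2 + (o - 1/14)*(o + o) = -2 + (-1/14 + o)*(2*o) = -2 + 2*o*(-1/14 + o))
-k(Z(-16)) = -(-2 + 2*(-16)² - ⅐*(-16)) = -(-2 + 2*256 + 16/7) = -(-2 + 512 + 16/7) = -1*3586/7 = -3586/7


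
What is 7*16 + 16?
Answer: 128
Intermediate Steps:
7*16 + 16 = 112 + 16 = 128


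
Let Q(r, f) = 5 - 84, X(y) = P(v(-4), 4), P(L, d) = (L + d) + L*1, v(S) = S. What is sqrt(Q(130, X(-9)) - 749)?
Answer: 6*I*sqrt(23) ≈ 28.775*I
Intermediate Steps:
P(L, d) = d + 2*L (P(L, d) = (L + d) + L = d + 2*L)
X(y) = -4 (X(y) = 4 + 2*(-4) = 4 - 8 = -4)
Q(r, f) = -79
sqrt(Q(130, X(-9)) - 749) = sqrt(-79 - 749) = sqrt(-828) = 6*I*sqrt(23)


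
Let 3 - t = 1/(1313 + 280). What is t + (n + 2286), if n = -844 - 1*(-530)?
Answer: 3146174/1593 ≈ 1975.0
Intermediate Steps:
n = -314 (n = -844 + 530 = -314)
t = 4778/1593 (t = 3 - 1/(1313 + 280) = 3 - 1/1593 = 4778/1593 ≈ 2.9994)
t + (n + 2286) = 4778/1593 + (-314 + 2286) = 4778/1593 + 1972 = 3146174/1593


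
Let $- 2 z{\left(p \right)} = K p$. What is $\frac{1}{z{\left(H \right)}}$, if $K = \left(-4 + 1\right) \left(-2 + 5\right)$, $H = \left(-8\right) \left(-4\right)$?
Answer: $\frac{1}{144} \approx 0.0069444$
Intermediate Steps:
$H = 32$
$K = -9$ ($K = \left(-3\right) 3 = -9$)
$z{\left(p \right)} = \frac{9 p}{2}$ ($z{\left(p \right)} = - \frac{\left(-9\right) p}{2} = \frac{9 p}{2}$)
$\frac{1}{z{\left(H \right)}} = \frac{1}{\frac{9}{2} \cdot 32} = \frac{1}{144}$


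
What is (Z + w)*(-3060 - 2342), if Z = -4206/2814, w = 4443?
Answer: -11252722532/469 ≈ -2.3993e+7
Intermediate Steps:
Z = -701/469 (Z = -4206*1/2814 = -701/469 ≈ -1.4947)
(Z + w)*(-3060 - 2342) = (-701/469 + 4443)*(-3060 - 2342) = (2083066/469)*(-5402) = -11252722532/469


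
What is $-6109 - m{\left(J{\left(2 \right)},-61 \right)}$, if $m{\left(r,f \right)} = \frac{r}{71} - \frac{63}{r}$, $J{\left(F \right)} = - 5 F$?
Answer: $- \frac{4341763}{710} \approx -6115.2$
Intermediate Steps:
$m{\left(r,f \right)} = - \frac{63}{r} + \frac{r}{71}$ ($m{\left(r,f \right)} = r \frac{1}{71} - \frac{63}{r} = \frac{r}{71} - \frac{63}{r} = - \frac{63}{r} + \frac{r}{71}$)
$-6109 - m{\left(J{\left(2 \right)},-61 \right)} = -6109 - \left(- \frac{63}{\left(-5\right) 2} + \frac{\left(-5\right) 2}{71}\right) = -6109 - \left(- \frac{63}{-10} + \frac{1}{71} \left(-10\right)\right) = -6109 - \left(\left(-63\right) \left(- \frac{1}{10}\right) - \frac{10}{71}\right) = -6109 - \left(\frac{63}{10} - \frac{10}{71}\right) = -6109 - \frac{4373}{710} = - \frac{4341763}{710}$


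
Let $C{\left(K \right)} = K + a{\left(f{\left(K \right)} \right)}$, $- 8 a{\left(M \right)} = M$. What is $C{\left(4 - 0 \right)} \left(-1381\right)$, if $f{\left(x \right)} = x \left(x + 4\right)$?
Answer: $0$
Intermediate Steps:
$f{\left(x \right)} = x \left(4 + x\right)$
$a{\left(M \right)} = - \frac{M}{8}$
$C{\left(K \right)} = K - \frac{K \left(4 + K\right)}{8}$
$C{\left(4 - 0 \right)} \left(-1381\right) = \frac{\left(4 - 0\right) \left(4 - \left(4 - 0\right)\right)}{8} \left(-1381\right) = \frac{\left(4 + 0\right) \left(4 - \left(4 + 0\right)\right)}{8} \left(-1381\right) = \frac{1}{8} \cdot 4 \left(4 - 4\right) \left(-1381\right) = \frac{1}{8} \cdot 4 \cdot 0 \left(-1381\right) = 0 \left(-1381\right) = 0$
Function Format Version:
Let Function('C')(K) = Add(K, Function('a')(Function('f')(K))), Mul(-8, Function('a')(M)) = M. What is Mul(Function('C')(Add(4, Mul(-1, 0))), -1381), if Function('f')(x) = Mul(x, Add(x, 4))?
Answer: 0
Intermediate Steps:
Function('f')(x) = Mul(x, Add(4, x))
Function('a')(M) = Mul(Rational(-1, 8), M)
Function('C')(K) = Add(K, Mul(Rational(-1, 8), K, Add(4, K))) (Function('C')(K) = Add(K, Mul(Rational(-1, 8), Mul(K, Add(4, K)))) = Add(K, Mul(Rational(-1, 8), K, Add(4, K))))
Mul(Function('C')(Add(4, Mul(-1, 0))), -1381) = Mul(Mul(Rational(1, 8), Add(4, Mul(-1, 0)), Add(4, Mul(-1, Add(4, Mul(-1, 0))))), -1381) = Mul(Mul(Rational(1, 8), Add(4, 0), Add(4, Mul(-1, Add(4, 0)))), -1381) = Mul(Mul(Rational(1, 8), 4, Add(4, Mul(-1, 4))), -1381) = Mul(Mul(Rational(1, 8), 4, Add(4, -4)), -1381) = Mul(Mul(Rational(1, 8), 4, 0), -1381) = Mul(0, -1381) = 0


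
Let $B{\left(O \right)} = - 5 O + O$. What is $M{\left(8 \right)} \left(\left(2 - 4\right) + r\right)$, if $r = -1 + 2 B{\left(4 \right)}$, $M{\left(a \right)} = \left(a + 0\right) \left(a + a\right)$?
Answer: $-4480$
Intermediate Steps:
$B{\left(O \right)} = - 4 O$
$M{\left(a \right)} = 2 a^{2}$ ($M{\left(a \right)} = a 2 a = 2 a^{2}$)
$r = -33$ ($r = -1 + 2 \left(\left(-4\right) 4\right) = -1 + 2 \left(-16\right) = -1 - 32 = -33$)
$M{\left(8 \right)} \left(\left(2 - 4\right) + r\right) = 2 \cdot 8^{2} \left(\left(2 - 4\right) - 33\right) = 2 \cdot 64 \left(\left(2 - 4\right) - 33\right) = 128 \left(-2 - 33\right) = 128 \left(-35\right) = -4480$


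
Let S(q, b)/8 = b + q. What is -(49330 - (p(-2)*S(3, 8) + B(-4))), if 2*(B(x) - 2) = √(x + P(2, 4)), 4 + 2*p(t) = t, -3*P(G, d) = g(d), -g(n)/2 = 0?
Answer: -49592 + I ≈ -49592.0 + 1.0*I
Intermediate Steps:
g(n) = 0 (g(n) = -2*0 = 0)
P(G, d) = 0 (P(G, d) = -⅓*0 = 0)
p(t) = -2 + t/2
B(x) = 2 + √x/2 (B(x) = 2 + √(x + 0)/2 = 2 + √x/2)
S(q, b) = 8*b + 8*q (S(q, b) = 8*(b + q) = 8*b + 8*q)
-(49330 - (p(-2)*S(3, 8) + B(-4))) = -(49330 - ((-2 + (½)*(-2))*(8*8 + 8*3) + (2 + √(-4)/2))) = -(49330 - ((-2 - 1)*(64 + 24) + (2 + (2*I)/2))) = -(49330 - (-3*88 + (2 + I))) = -(49330 - (-264 + (2 + I))) = -(49330 - (-262 + I)) = -(49330 + (262 - I)) = -(49592 - I) = -49592 + I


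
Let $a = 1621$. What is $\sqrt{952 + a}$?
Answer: $\sqrt{2573} \approx 50.725$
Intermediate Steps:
$\sqrt{952 + a} = \sqrt{952 + 1621} = \sqrt{2573}$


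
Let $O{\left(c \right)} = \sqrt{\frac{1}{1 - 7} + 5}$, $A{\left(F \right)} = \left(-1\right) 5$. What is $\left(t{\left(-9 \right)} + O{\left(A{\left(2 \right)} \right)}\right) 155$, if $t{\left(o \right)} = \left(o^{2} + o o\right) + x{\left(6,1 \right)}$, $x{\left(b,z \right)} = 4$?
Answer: $25730 + \frac{155 \sqrt{174}}{6} \approx 26071.0$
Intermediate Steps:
$A{\left(F \right)} = -5$
$t{\left(o \right)} = 4 + 2 o^{2}$ ($t{\left(o \right)} = \left(o^{2} + o o\right) + 4 = \left(o^{2} + o^{2}\right) + 4 = 2 o^{2} + 4 = 4 + 2 o^{2}$)
$O{\left(c \right)} = \frac{\sqrt{174}}{6}$ ($O{\left(c \right)} = \sqrt{\frac{1}{-6} + 5} = \sqrt{- \frac{1}{6} + 5} = \sqrt{\frac{29}{6}} = \frac{\sqrt{174}}{6}$)
$\left(t{\left(-9 \right)} + O{\left(A{\left(2 \right)} \right)}\right) 155 = \left(\left(4 + 2 \left(-9\right)^{2}\right) + \frac{\sqrt{174}}{6}\right) 155 = \left(\left(4 + 2 \cdot 81\right) + \frac{\sqrt{174}}{6}\right) 155 = \left(\left(4 + 162\right) + \frac{\sqrt{174}}{6}\right) 155 = \left(166 + \frac{\sqrt{174}}{6}\right) 155 = 25730 + \frac{155 \sqrt{174}}{6}$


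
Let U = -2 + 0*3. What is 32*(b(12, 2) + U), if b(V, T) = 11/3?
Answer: 160/3 ≈ 53.333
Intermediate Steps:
U = -2 (U = -2 + 0 = -2)
b(V, T) = 11/3 (b(V, T) = 11*(⅓) = 11/3)
32*(b(12, 2) + U) = 32*(11/3 - 2) = 32*(5/3) = 160/3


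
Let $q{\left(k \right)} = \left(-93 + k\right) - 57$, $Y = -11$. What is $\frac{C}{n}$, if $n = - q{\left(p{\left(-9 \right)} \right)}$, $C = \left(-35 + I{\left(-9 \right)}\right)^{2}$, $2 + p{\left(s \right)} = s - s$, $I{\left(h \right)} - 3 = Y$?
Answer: $\frac{1849}{152} \approx 12.164$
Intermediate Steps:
$I{\left(h \right)} = -8$ ($I{\left(h \right)} = 3 - 11 = -8$)
$p{\left(s \right)} = -2$ ($p{\left(s \right)} = -2 + \left(s - s\right) = -2 + 0 = -2$)
$q{\left(k \right)} = -150 + k$
$C = 1849$ ($C = \left(-35 - 8\right)^{2} = \left(-43\right)^{2} = 1849$)
$n = 152$ ($n = - (-150 - 2) = \left(-1\right) \left(-152\right) = 152$)
$\frac{C}{n} = \frac{1849}{152}$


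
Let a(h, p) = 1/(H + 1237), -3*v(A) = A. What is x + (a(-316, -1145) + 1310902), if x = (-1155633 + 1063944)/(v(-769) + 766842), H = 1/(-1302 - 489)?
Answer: 6683555673643013063/5098440828470 ≈ 1.3109e+6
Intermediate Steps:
H = -1/1791 (H = 1/(-1791) = -1/1791 ≈ -0.00055835)
v(A) = -A/3
a(h, p) = 1791/2215466 (a(h, p) = 1/(-1/1791 + 1237) = 1/(2215466/1791) = 1791/2215466)
x = -275067/2301295 (x = (-1155633 + 1063944)/(-⅓*(-769) + 766842) = -91689/(769/3 + 766842) = -91689/2301295/3 = -91689*3/2301295 = -275067/2301295 ≈ -0.11953)
x + (a(-316, -1145) + 1310902) = -275067/2301295 + (1791/2215466 + 1310902) = -275067/2301295 + 2904258812123/2215466 = 6683555673643013063/5098440828470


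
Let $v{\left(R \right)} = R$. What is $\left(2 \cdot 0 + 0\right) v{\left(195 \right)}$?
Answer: $0$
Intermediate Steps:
$\left(2 \cdot 0 + 0\right) v{\left(195 \right)} = \left(2 \cdot 0 + 0\right) 195 = \left(0 + 0\right) 195 = 0 \cdot 195 = 0$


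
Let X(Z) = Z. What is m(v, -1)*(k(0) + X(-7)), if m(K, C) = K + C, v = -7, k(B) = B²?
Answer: 56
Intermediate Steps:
m(K, C) = C + K
m(v, -1)*(k(0) + X(-7)) = (-1 - 7)*(0² - 7) = -8*(0 - 7) = -8*(-7) = 56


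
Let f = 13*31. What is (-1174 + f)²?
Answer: 594441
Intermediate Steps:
f = 403
(-1174 + f)² = (-1174 + 403)² = (-771)² = 594441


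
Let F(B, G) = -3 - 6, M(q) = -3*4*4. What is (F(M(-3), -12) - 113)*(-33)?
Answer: 4026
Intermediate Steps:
M(q) = -48 (M(q) = -12*4 = -48)
F(B, G) = -9
(F(M(-3), -12) - 113)*(-33) = (-9 - 113)*(-33) = -122*(-33) = 4026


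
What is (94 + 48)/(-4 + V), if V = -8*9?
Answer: -71/38 ≈ -1.8684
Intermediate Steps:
V = -72
(94 + 48)/(-4 + V) = (94 + 48)/(-4 - 72) = 142/(-76) = -1/76*142 = -71/38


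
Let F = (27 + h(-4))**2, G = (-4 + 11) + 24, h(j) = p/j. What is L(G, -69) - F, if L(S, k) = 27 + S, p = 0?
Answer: -671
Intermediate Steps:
h(j) = 0 (h(j) = 0/j = 0)
G = 31 (G = 7 + 24 = 31)
F = 729 (F = (27 + 0)**2 = 27**2 = 729)
L(G, -69) - F = (27 + 31) - 1*729 = 58 - 729 = -671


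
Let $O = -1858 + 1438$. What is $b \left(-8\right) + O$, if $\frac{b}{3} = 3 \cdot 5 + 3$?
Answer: $-852$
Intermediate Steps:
$b = 54$ ($b = 3 \left(3 \cdot 5 + 3\right) = 3 \left(15 + 3\right) = 3 \cdot 18 = 54$)
$O = -420$
$b \left(-8\right) + O = 54 \left(-8\right) - 420 = -432 - 420 = -852$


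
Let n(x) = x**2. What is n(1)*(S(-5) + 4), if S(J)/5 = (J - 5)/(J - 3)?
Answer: 41/4 ≈ 10.250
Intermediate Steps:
S(J) = 5*(-5 + J)/(-3 + J) (S(J) = 5*((J - 5)/(J - 3)) = 5*((-5 + J)/(-3 + J)) = 5*(-5 + J)/(-3 + J))
n(1)*(S(-5) + 4) = 1**2*(5*(-5 - 5)/(-3 - 5) + 4) = 1*(5*(-10)/(-8) + 4) = 1*(5*(-1/8)*(-10) + 4) = 1*(25/4 + 4) = 1*(41/4) = 41/4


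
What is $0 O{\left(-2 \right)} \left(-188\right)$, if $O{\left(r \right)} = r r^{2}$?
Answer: $0$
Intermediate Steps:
$O{\left(r \right)} = r^{3}$
$0 O{\left(-2 \right)} \left(-188\right) = 0 \left(-2\right)^{3} \left(-188\right) = 0 \left(-8\right) \left(-188\right) = 0 \left(-188\right) = 0$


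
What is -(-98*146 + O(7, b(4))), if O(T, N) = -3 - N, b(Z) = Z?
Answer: 14315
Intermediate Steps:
-(-98*146 + O(7, b(4))) = -(-98*146 + (-3 - 1*4)) = -(-14308 + (-3 - 4)) = -(-14308 - 7) = -1*(-14315) = 14315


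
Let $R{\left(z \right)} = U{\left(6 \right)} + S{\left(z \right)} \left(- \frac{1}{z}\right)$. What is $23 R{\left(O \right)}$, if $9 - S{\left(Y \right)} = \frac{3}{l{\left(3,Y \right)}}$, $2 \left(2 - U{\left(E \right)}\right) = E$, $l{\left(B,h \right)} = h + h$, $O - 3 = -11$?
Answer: $\frac{437}{128} \approx 3.4141$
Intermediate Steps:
$O = -8$ ($O = 3 - 11 = -8$)
$l{\left(B,h \right)} = 2 h$
$U{\left(E \right)} = 2 - \frac{E}{2}$
$S{\left(Y \right)} = 9 - \frac{3}{2 Y}$
$R{\left(z \right)} = -1 - \frac{9 - \frac{3}{2 z}}{z}$ ($R{\left(z \right)} = \left(2 - 3\right) + \left(9 - \frac{3}{2 z}\right) \left(- \frac{1}{z}\right) = \left(2 - 3\right) - \frac{9 - \frac{3}{2 z}}{z} = -1 - \frac{9 - \frac{3}{2 z}}{z}$)
$23 R{\left(O \right)} = 23 \left(-1 - \frac{9}{-8} + \frac{3}{2 \cdot 64}\right) = 23 \left(-1 - - \frac{9}{8} + \frac{3}{2} \cdot \frac{1}{64}\right) = 23 \left(-1 + \frac{9}{8} + \frac{3}{128}\right) = 23 \cdot \frac{19}{128} = \frac{437}{128}$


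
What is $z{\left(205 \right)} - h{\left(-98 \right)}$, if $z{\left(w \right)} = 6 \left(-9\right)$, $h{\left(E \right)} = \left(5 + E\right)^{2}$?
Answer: $-8703$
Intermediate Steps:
$z{\left(w \right)} = -54$
$z{\left(205 \right)} - h{\left(-98 \right)} = -54 - \left(5 - 98\right)^{2} = -54 - \left(-93\right)^{2} = -54 - 8649 = -8703$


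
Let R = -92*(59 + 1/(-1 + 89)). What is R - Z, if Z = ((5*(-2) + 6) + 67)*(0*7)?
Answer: -119439/22 ≈ -5429.0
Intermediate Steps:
Z = 0 (Z = ((-10 + 6) + 67)*0 = (-4 + 67)*0 = 63*0 = 0)
R = -119439/22 (R = -92*(59 + 1/88) = -92*5193/88 = -119439/22 ≈ -5429.0)
R - Z = -119439/22 - 1*0 = -119439/22 + 0 = -119439/22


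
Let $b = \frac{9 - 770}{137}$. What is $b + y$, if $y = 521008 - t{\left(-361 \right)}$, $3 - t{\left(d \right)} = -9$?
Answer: $\frac{71375691}{137} \approx 5.2099 \cdot 10^{5}$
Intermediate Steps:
$t{\left(d \right)} = 12$ ($t{\left(d \right)} = 3 - -9 = 3 + 9 = 12$)
$y = 520996$ ($y = 521008 - 12 = 520996$)
$b = - \frac{761}{137}$ ($b = \left(9 - 770\right) \frac{1}{137} = \left(-761\right) \frac{1}{137} = - \frac{761}{137} \approx -5.5547$)
$b + y = - \frac{761}{137} + 520996 = \frac{71375691}{137}$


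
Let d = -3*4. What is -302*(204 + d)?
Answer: -57984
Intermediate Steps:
d = -12
-302*(204 + d) = -302*(204 - 12) = -302*192 = -57984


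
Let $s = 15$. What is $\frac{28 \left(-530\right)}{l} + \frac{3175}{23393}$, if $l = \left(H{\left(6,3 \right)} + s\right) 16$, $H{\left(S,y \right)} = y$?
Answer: $- \frac{43279715}{842148} \approx -51.392$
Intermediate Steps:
$l = 288$ ($l = \left(3 + 15\right) 16 = 18 \cdot 16 = 288$)
$\frac{28 \left(-530\right)}{l} + \frac{3175}{23393} = \frac{28 \left(-530\right)}{288} + \frac{3175}{23393} = \left(-14840\right) \frac{1}{288} + 3175 \cdot \frac{1}{23393} = - \frac{1855}{36} + \frac{3175}{23393} = - \frac{43279715}{842148}$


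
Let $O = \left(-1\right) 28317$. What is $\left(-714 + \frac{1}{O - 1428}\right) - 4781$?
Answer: $- \frac{163448776}{29745} \approx -5495.0$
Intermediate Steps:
$O = -28317$
$\left(-714 + \frac{1}{O - 1428}\right) - 4781 = \left(-714 + \frac{1}{-28317 - 1428}\right) - 4781 = \left(-714 + \frac{1}{-29745}\right) - 4781 = \left(-714 - \frac{1}{29745}\right) - 4781 = - \frac{21237931}{29745} - 4781 = - \frac{163448776}{29745}$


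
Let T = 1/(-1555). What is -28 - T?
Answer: -43539/1555 ≈ -27.999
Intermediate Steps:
T = -1/1555 ≈ -0.00064309
-28 - T = -28 - 1*(-1/1555) = -28 + 1/1555 = -43539/1555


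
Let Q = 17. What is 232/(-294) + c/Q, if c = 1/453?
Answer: -99241/125783 ≈ -0.78899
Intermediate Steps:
c = 1/453 ≈ 0.0022075
232/(-294) + c/Q = 232/(-294) + (1/453)/17 = 232*(-1/294) + (1/453)*(1/17) = -116/147 + 1/7701 = -99241/125783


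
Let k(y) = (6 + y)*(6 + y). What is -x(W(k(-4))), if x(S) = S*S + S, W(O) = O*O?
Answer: -272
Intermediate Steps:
k(y) = (6 + y)**2
W(O) = O**2
x(S) = S + S**2 (x(S) = S**2 + S = S + S**2)
-x(W(k(-4))) = -((6 - 4)**2)**2*(1 + ((6 - 4)**2)**2) = -(2**2)**2*(1 + (2**2)**2) = -4**2*(1 + 4**2) = -16*(1 + 16) = -16*17 = -1*272 = -272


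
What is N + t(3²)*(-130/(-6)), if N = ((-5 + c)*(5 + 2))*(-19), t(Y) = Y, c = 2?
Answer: 594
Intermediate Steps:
N = 399 (N = ((-5 + 2)*(5 + 2))*(-19) = -3*7*(-19) = -21*(-19) = 399)
N + t(3²)*(-130/(-6)) = 399 + 3²*(-130/(-6)) = 399 + 9*(-130*(-⅙)) = 399 + 9*(65/3) = 399 + 195 = 594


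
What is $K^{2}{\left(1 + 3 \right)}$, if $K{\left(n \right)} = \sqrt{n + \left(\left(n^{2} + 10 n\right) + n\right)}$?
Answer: $64$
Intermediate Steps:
$K{\left(n \right)} = \sqrt{n^{2} + 12 n}$ ($K{\left(n \right)} = \sqrt{n + \left(n^{2} + 11 n\right)} = \sqrt{n^{2} + 12 n}$)
$K^{2}{\left(1 + 3 \right)} = \left(\sqrt{\left(1 + 3\right) \left(12 + \left(1 + 3\right)\right)}\right)^{2} = \left(\sqrt{4 \left(12 + 4\right)}\right)^{2} = \left(\sqrt{4 \cdot 16}\right)^{2} = \left(\sqrt{64}\right)^{2} = 8^{2} = 64$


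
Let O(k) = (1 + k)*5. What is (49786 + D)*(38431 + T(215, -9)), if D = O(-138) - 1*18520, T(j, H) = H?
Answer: 1174983182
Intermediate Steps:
O(k) = 5 + 5*k
D = -19205 (D = (5 + 5*(-138)) - 1*18520 = (5 - 690) - 18520 = -685 - 18520 = -19205)
(49786 + D)*(38431 + T(215, -9)) = (49786 - 19205)*(38431 - 9) = 30581*38422 = 1174983182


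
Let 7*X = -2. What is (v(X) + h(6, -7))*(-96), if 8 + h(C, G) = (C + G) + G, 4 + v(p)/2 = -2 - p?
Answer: 18432/7 ≈ 2633.1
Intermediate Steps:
X = -2/7 (X = (⅐)*(-2) = -2/7 ≈ -0.28571)
v(p) = -12 - 2*p (v(p) = -8 + 2*(-2 - p) = -8 + (-4 - 2*p) = -12 - 2*p)
h(C, G) = -8 + C + 2*G (h(C, G) = -8 + ((C + G) + G) = -8 + (C + 2*G) = -8 + C + 2*G)
(v(X) + h(6, -7))*(-96) = ((-12 - 2*(-2/7)) + (-8 + 6 + 2*(-7)))*(-96) = ((-12 + 4/7) + (-8 + 6 - 14))*(-96) = (-80/7 - 16)*(-96) = -192/7*(-96) = 18432/7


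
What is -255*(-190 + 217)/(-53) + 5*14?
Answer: 10595/53 ≈ 199.91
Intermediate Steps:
-255*(-190 + 217)/(-53) + 5*14 = -6885*(-1)/53 + 70 = -255*(-27/53) + 70 = 6885/53 + 70 = 10595/53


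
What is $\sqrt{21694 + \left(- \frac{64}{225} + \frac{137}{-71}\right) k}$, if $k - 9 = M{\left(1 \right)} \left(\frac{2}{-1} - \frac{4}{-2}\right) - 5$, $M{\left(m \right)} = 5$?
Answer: $\frac{\sqrt{24595832354}}{1065} \approx 147.26$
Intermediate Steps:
$k = 4$ ($k = 9 - \left(5 - 5 \left(\frac{2}{-1} - \frac{4}{-2}\right)\right) = 9 - \left(5 - 5 \left(2 \left(-1\right) - -2\right)\right) = 9 - \left(5 - 5 \left(-2 + 2\right)\right) = 9 + \left(5 \cdot 0 - 5\right) = 9 + \left(0 - 5\right) = 9 - 5 = 4$)
$\sqrt{21694 + \left(- \frac{64}{225} + \frac{137}{-71}\right) k} = \sqrt{21694 + \left(- \frac{64}{225} + \frac{137}{-71}\right) 4} = \sqrt{21694 + \left(\left(-64\right) \frac{1}{225} + 137 \left(- \frac{1}{71}\right)\right) 4} = \sqrt{21694 + \left(- \frac{64}{225} - \frac{137}{71}\right) 4} = \sqrt{21694 - \frac{141476}{15975}} = \sqrt{\frac{346420174}{15975}} = \frac{\sqrt{24595832354}}{1065}$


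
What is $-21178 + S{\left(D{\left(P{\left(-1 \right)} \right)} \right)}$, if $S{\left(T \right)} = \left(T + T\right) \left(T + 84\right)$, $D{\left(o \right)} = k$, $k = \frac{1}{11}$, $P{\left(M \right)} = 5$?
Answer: $- \frac{2560688}{121} \approx -21163.0$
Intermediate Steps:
$k = \frac{1}{11} \approx 0.090909$
$D{\left(o \right)} = \frac{1}{11}$
$S{\left(T \right)} = 2 T \left(84 + T\right)$
$-21178 + S{\left(D{\left(P{\left(-1 \right)} \right)} \right)} = -21178 + 2 \cdot \frac{1}{11} \left(84 + \frac{1}{11}\right) = -21178 + 2 \cdot \frac{1}{11} \cdot \frac{925}{11} = -21178 + \frac{1850}{121} = - \frac{2560688}{121}$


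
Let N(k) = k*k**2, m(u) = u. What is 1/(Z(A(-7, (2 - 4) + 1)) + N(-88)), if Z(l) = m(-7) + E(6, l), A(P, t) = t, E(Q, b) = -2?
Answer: -1/681481 ≈ -1.4674e-6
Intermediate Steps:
Z(l) = -9 (Z(l) = -7 - 2 = -9)
N(k) = k**3
1/(Z(A(-7, (2 - 4) + 1)) + N(-88)) = 1/(-9 + (-88)**3) = 1/(-9 - 681472) = 1/(-681481) = -1/681481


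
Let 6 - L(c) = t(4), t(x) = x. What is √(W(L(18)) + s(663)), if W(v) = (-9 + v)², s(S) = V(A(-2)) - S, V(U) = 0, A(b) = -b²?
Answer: I*√614 ≈ 24.779*I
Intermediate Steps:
L(c) = 2 (L(c) = 6 - 1*4 = 6 - 4 = 2)
s(S) = -S (s(S) = 0 - S = -S)
√(W(L(18)) + s(663)) = √((-9 + 2)² - 1*663) = √((-7)² - 663) = √(49 - 663) = √(-614) = I*√614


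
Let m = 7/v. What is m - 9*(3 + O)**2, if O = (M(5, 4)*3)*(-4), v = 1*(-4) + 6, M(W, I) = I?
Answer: -36443/2 ≈ -18222.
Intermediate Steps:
v = 2 (v = -4 + 6 = 2)
m = 7/2 ≈ 3.5000
O = -48 (O = (4*3)*(-4) = 12*(-4) = -48)
m - 9*(3 + O)**2 = 7/2 - 9*(3 - 48)**2 = 7/2 - 9*(-45)**2 = 7/2 - 9*2025 = 7/2 - 18225 = -36443/2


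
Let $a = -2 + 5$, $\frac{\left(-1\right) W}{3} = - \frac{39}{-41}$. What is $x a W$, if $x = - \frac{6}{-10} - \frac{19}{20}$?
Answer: $\frac{2457}{820} \approx 2.9963$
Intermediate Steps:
$W = - \frac{117}{41}$ ($W = - 3 \left(- \frac{39}{-41}\right) = - 3 \left(\left(-39\right) \left(- \frac{1}{41}\right)\right) = \left(-3\right) \frac{39}{41} = - \frac{117}{41} \approx -2.8537$)
$a = 3$
$x = - \frac{7}{20}$ ($x = \left(-6\right) \left(- \frac{1}{10}\right) - \frac{19}{20} = \frac{3}{5} - \frac{19}{20} = - \frac{7}{20} \approx -0.35$)
$x a W = \left(- \frac{7}{20}\right) 3 \left(- \frac{117}{41}\right) = \left(- \frac{21}{20}\right) \left(- \frac{117}{41}\right) = \frac{2457}{820}$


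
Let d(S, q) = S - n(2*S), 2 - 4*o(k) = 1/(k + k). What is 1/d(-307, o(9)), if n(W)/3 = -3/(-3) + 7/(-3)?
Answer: -1/303 ≈ -0.0033003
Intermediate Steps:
n(W) = -4 (n(W) = 3*(-3/(-3) + 7/(-3)) = 3*(-3*(-1/3) + 7*(-1/3)) = 3*(1 - 7/3) = 3*(-4/3) = -4)
o(k) = 1/2 - 1/(8*k) (o(k) = 1/2 - 1/(4*(k + k)) = 1/2 - 1/(2*k)/4 = 1/2 - 1/(8*k))
d(S, q) = 4 + S (d(S, q) = S - 1*(-4) = S + 4 = 4 + S)
1/d(-307, o(9)) = 1/(4 - 307) = 1/(-303) = -1/303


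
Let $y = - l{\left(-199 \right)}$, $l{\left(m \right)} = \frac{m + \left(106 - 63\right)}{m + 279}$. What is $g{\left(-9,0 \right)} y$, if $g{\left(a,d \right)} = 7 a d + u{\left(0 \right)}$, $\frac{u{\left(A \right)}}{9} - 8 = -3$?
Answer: $\frac{351}{4} \approx 87.75$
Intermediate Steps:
$u{\left(A \right)} = 45$ ($u{\left(A \right)} = 72 + 9 \left(-3\right) = 72 - 27 = 45$)
$l{\left(m \right)} = \frac{43 + m}{279 + m}$ ($l{\left(m \right)} = \frac{m + 43}{279 + m} = \frac{43 + m}{279 + m}$)
$g{\left(a,d \right)} = 45 + 7 a d$ ($g{\left(a,d \right)} = 7 a d + 45 = 45 + 7 a d$)
$y = \frac{39}{20}$ ($y = - \frac{43 - 199}{279 - 199} = - \frac{-156}{80} = \left(-1\right) \left(- \frac{39}{20}\right) = \frac{39}{20} \approx 1.95$)
$g{\left(-9,0 \right)} y = \left(45 + 7 \left(-9\right) 0\right) \frac{39}{20} = \left(45 + 0\right) \frac{39}{20} = 45 \cdot \frac{39}{20} = \frac{351}{4}$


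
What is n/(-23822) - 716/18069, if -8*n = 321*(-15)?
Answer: -223454651/3443517744 ≈ -0.064891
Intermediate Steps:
n = 4815/8 (n = -321*(-15)/8 = -⅛*(-4815) = 4815/8 ≈ 601.88)
n/(-23822) - 716/18069 = (4815/8)/(-23822) - 716/18069 = (4815/8)*(-1/23822) - 716*1/18069 = -4815/190576 - 716/18069 = -223454651/3443517744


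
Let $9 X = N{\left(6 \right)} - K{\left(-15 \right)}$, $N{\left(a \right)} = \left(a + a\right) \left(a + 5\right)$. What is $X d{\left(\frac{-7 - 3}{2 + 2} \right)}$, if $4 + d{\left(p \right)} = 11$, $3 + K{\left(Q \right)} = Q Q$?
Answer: $-70$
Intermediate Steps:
$K{\left(Q \right)} = -3 + Q^{2}$ ($K{\left(Q \right)} = -3 + Q Q = -3 + Q^{2}$)
$N{\left(a \right)} = 2 a \left(5 + a\right)$
$d{\left(p \right)} = 7$ ($d{\left(p \right)} = -4 + 11 = 7$)
$X = -10$ ($X = \frac{2 \cdot 6 \left(5 + 6\right) - \left(-3 + \left(-15\right)^{2}\right)}{9} = \frac{2 \cdot 6 \cdot 11 - \left(-3 + 225\right)}{9} = \frac{132 - 222}{9} = \frac{1}{9} \left(-90\right) = -10$)
$X d{\left(\frac{-7 - 3}{2 + 2} \right)} = \left(-10\right) 7 = -70$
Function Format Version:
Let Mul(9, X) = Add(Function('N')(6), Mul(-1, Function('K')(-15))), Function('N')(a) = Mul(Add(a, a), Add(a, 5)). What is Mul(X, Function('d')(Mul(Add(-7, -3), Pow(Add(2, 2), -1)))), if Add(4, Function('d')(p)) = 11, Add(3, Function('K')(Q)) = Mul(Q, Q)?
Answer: -70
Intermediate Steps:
Function('K')(Q) = Add(-3, Pow(Q, 2)) (Function('K')(Q) = Add(-3, Mul(Q, Q)) = Add(-3, Pow(Q, 2)))
Function('N')(a) = Mul(2, a, Add(5, a)) (Function('N')(a) = Mul(Mul(2, a), Add(5, a)) = Mul(2, a, Add(5, a)))
Function('d')(p) = 7 (Function('d')(p) = Add(-4, 11) = 7)
X = -10 (X = Mul(Rational(1, 9), Add(Mul(2, 6, Add(5, 6)), Mul(-1, Add(-3, Pow(-15, 2))))) = Mul(Rational(1, 9), Add(Mul(2, 6, 11), Mul(-1, Add(-3, 225)))) = Mul(Rational(1, 9), Add(132, Mul(-1, 222))) = Mul(Rational(1, 9), Add(132, -222)) = Mul(Rational(1, 9), -90) = -10)
Mul(X, Function('d')(Mul(Add(-7, -3), Pow(Add(2, 2), -1)))) = Mul(-10, 7) = -70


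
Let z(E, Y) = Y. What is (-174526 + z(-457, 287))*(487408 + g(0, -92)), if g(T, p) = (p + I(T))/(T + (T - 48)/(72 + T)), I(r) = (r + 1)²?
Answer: -169898532271/2 ≈ -8.4949e+10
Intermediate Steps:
I(r) = (1 + r)²
g(T, p) = (p + (1 + T)²)/(T + (-48 + T)/(72 + T)) (g(T, p) = (p + (1 + T)²)/(T + (T - 48)/(72 + T)) = (p + (1 + T)²)/(T + (-48 + T)/(72 + T)))
(-174526 + z(-457, 287))*(487408 + g(0, -92)) = (-174526 + 287)*(487408 + (72*(-92) + 72*(1 + 0)² + 0*(-92) + 0*(1 + 0)²)/(-48 + 0² + 73*0)) = -174239*(487408 + (-6624 + 72*1² + 0 + 0*1²)/(-48 + 0 + 0)) = -174239*(487408 + (-6624 + 72*1 + 0 + 0*1)/(-48)) = -174239*(487408 - (-6624 + 72 + 0 + 0)/48) = -174239*(487408 - 1/48*(-6552)) = -174239*(487408 + 273/2) = -174239*975089/2 = -169898532271/2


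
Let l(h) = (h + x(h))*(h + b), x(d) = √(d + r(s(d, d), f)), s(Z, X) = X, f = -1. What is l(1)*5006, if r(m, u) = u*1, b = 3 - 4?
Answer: 0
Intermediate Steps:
b = -1
r(m, u) = u
x(d) = √(-1 + d) (x(d) = √(d - 1) = √(-1 + d))
l(h) = (-1 + h)*(h + √(-1 + h)) (l(h) = (h + √(-1 + h))*(h - 1) = (h + √(-1 + h))*(-1 + h) = (-1 + h)*(h + √(-1 + h)))
l(1)*5006 = (1² - 1*1 - √(-1 + 1) + 1*√(-1 + 1))*5006 = (1 - 1 - √0 + 1*√0)*5006 = (1 - 1 - 1*0 + 1*0)*5006 = (1 - 1 + 0 + 0)*5006 = 0*5006 = 0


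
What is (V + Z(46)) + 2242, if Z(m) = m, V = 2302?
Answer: 4590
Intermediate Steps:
(V + Z(46)) + 2242 = (2302 + 46) + 2242 = 2348 + 2242 = 4590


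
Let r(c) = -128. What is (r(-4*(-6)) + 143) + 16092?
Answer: 16107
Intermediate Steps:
(r(-4*(-6)) + 143) + 16092 = (-128 + 143) + 16092 = 15 + 16092 = 16107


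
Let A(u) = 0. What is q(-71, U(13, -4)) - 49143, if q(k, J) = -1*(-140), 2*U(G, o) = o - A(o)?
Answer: -49003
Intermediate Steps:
U(G, o) = o/2 (U(G, o) = (o - 1*0)/2 = (o + 0)/2 = o/2)
q(k, J) = 140
q(-71, U(13, -4)) - 49143 = 140 - 49143 = -49003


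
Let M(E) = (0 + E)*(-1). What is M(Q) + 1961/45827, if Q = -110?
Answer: 5042931/45827 ≈ 110.04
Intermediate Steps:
M(E) = -E (M(E) = E*(-1) = -E)
M(Q) + 1961/45827 = -1*(-110) + 1961/45827 = 110 + 1961*(1/45827) = 110 + 1961/45827 = 5042931/45827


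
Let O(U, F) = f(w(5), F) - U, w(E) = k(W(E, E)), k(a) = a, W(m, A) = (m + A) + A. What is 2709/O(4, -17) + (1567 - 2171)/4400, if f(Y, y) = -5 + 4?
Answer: -596131/1100 ≈ -541.94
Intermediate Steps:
W(m, A) = m + 2*A (W(m, A) = (A + m) + A = m + 2*A)
w(E) = 3*E (w(E) = E + 2*E = 3*E)
f(Y, y) = -1
O(U, F) = -1 - U
2709/O(4, -17) + (1567 - 2171)/4400 = 2709/(-1 - 1*4) + (1567 - 2171)/4400 = 2709/(-1 - 4) - 604*1/4400 = 2709/(-5) - 151/1100 = 2709*(-1/5) - 151/1100 = -2709/5 - 151/1100 = -596131/1100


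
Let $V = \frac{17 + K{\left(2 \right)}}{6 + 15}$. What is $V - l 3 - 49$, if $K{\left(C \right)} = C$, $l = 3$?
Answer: $- \frac{400}{7} \approx -57.143$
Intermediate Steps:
$V = \frac{19}{21}$ ($V = \frac{17 + 2}{6 + 15} = \frac{19}{21} \approx 0.90476$)
$V - l 3 - 49 = \frac{19 \left(-1\right) 3 \cdot 3}{21} - 49 = \frac{19 \left(\left(-3\right) 3\right)}{21} - 49 = \frac{19}{21} \left(-9\right) - 49 = - \frac{57}{7} - 49 = - \frac{400}{7}$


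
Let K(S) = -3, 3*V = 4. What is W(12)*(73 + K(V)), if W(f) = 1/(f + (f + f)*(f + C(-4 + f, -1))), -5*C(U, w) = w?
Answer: 175/762 ≈ 0.22966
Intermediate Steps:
V = 4/3 (V = (⅓)*4 = 4/3 ≈ 1.3333)
C(U, w) = -w/5
W(f) = 1/(f + 2*f*(⅕ + f)) (W(f) = 1/(f + (f + f)*(f - ⅕*(-1))) = 1/(f + (2*f)*(f + ⅕)) = 1/(f + (2*f)*(⅕ + f)) = 1/(f + 2*f*(⅕ + f)))
W(12)*(73 + K(V)) = (5/(12*(7 + 10*12)))*(73 - 3) = (5*(1/12)/(7 + 120))*70 = (5*(1/12)/127)*70 = (5*(1/12)*(1/127))*70 = (5/1524)*70 = 175/762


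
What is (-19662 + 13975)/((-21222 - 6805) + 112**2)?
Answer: 5687/15483 ≈ 0.36731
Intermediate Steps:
(-19662 + 13975)/((-21222 - 6805) + 112**2) = -5687/(-28027 + 12544) = -5687/(-15483) = -5687*(-1/15483) = 5687/15483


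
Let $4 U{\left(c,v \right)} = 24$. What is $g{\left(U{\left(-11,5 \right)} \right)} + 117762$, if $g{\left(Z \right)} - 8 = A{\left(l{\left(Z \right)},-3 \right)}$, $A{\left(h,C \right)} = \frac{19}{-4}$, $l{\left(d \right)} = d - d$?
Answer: $\frac{471061}{4} \approx 1.1777 \cdot 10^{5}$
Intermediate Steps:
$l{\left(d \right)} = 0$
$A{\left(h,C \right)} = - \frac{19}{4}$ ($A{\left(h,C \right)} = 19 \left(- \frac{1}{4}\right) = - \frac{19}{4}$)
$U{\left(c,v \right)} = 6$ ($U{\left(c,v \right)} = \frac{1}{4} \cdot 24 = 6$)
$g{\left(Z \right)} = \frac{13}{4}$ ($g{\left(Z \right)} = 8 - \frac{19}{4} = \frac{13}{4}$)
$g{\left(U{\left(-11,5 \right)} \right)} + 117762 = \frac{13}{4} + 117762 = \frac{471061}{4}$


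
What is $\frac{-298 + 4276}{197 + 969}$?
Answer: $\frac{1989}{583} \approx 3.4117$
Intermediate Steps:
$\frac{-298 + 4276}{197 + 969} = \frac{3978}{1166} = 3978 \cdot \frac{1}{1166} = \frac{1989}{583}$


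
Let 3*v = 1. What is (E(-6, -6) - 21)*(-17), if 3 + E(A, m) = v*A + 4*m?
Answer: 850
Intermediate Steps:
v = ⅓ (v = (⅓)*1 = ⅓ ≈ 0.33333)
E(A, m) = -3 + 4*m + A/3 (E(A, m) = -3 + (A/3 + 4*m) = -3 + (4*m + A/3) = -3 + 4*m + A/3)
(E(-6, -6) - 21)*(-17) = ((-3 + 4*(-6) + (⅓)*(-6)) - 21)*(-17) = ((-3 - 24 - 2) - 21)*(-17) = (-29 - 21)*(-17) = -50*(-17) = 850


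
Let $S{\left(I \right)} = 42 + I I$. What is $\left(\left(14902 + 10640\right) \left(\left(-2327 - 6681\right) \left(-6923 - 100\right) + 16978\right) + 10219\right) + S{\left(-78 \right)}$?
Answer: $1616301914149$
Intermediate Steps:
$S{\left(I \right)} = 42 + I^{2}$
$\left(\left(14902 + 10640\right) \left(\left(-2327 - 6681\right) \left(-6923 - 100\right) + 16978\right) + 10219\right) + S{\left(-78 \right)} = \left(\left(14902 + 10640\right) \left(\left(-2327 - 6681\right) \left(-6923 - 100\right) + 16978\right) + 10219\right) + \left(42 + \left(-78\right)^{2}\right) = \left(25542 \left(\left(-9008\right) \left(-7023\right) + 16978\right) + 10219\right) + \left(42 + 6084\right) = \left(25542 \left(63263184 + 16978\right) + 10219\right) + 6126 = \left(25542 \cdot 63280162 + 10219\right) + 6126 = \left(1616301897804 + 10219\right) + 6126 = 1616301908023 + 6126 = 1616301914149$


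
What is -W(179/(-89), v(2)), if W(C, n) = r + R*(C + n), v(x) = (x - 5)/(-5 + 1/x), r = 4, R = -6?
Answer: -1074/89 ≈ -12.067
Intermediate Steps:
v(x) = (-5 + x)/(-5 + 1/x)
W(C, n) = 4 - 6*C - 6*n (W(C, n) = 4 - 6*(C + n) = 4 + (-6*C - 6*n) = 4 - 6*C - 6*n)
-W(179/(-89), v(2)) = -(4 - 1074/(-89) - 12*(5 - 1*2)/(-1 + 5*2)) = -(4 - 1074*(-1)/89 - 12*(5 - 2)/(-1 + 10)) = -(4 - 6*(-179/89) - 12*3/9) = -(4 + 1074/89 - 12*3/9) = -(4 + 1074/89 - 6*⅔) = -(4 + 1074/89 - 4) = -1*1074/89 = -1074/89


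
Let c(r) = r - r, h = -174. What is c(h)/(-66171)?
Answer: 0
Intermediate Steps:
c(r) = 0
c(h)/(-66171) = 0/(-66171) = 0*(-1/66171) = 0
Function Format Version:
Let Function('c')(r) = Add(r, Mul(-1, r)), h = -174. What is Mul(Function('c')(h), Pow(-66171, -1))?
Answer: 0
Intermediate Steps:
Function('c')(r) = 0
Mul(Function('c')(h), Pow(-66171, -1)) = Mul(0, Pow(-66171, -1)) = Mul(0, Rational(-1, 66171)) = 0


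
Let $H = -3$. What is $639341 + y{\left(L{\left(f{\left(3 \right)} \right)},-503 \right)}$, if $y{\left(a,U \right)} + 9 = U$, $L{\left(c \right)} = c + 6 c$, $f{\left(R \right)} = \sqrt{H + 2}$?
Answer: $638829$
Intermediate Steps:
$f{\left(R \right)} = i$ ($f{\left(R \right)} = \sqrt{-3 + 2} = \sqrt{-1} = i$)
$L{\left(c \right)} = 7 c$
$y{\left(a,U \right)} = -9 + U$
$639341 + y{\left(L{\left(f{\left(3 \right)} \right)},-503 \right)} = 639341 - 512 = 638829$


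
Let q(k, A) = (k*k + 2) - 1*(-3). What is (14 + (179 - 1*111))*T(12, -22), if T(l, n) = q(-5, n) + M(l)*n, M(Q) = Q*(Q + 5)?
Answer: -365556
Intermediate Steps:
M(Q) = Q*(5 + Q)
q(k, A) = 5 + k² (q(k, A) = (k² + 2) + 3 = (2 + k²) + 3 = 5 + k²)
T(l, n) = 30 + l*n*(5 + l) (T(l, n) = (5 + (-5)²) + (l*(5 + l))*n = (5 + 25) + l*n*(5 + l) = 30 + l*n*(5 + l))
(14 + (179 - 1*111))*T(12, -22) = (14 + (179 - 1*111))*(30 + 12*(-22)*(5 + 12)) = (14 + (179 - 111))*(30 + 12*(-22)*17) = (14 + 68)*(30 - 4488) = 82*(-4458) = -365556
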